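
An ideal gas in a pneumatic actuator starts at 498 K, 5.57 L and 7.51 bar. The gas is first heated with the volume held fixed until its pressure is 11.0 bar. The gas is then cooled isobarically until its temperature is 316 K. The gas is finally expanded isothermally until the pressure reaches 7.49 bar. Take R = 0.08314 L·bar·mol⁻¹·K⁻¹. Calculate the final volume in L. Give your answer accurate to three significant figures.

V₄ ≈ 3.54 L

Isochoric, so P/T is constant: V₂ = V₁; T₂ = T₁·(P₂/P₁) = 729.4 K.
P constant ⇒ V ∝ T: P₃ = P₂; V₃ = V₂·(T₃/T₂) = 2.413 L.
T constant ⇒ Boyle's law P V = const: T₄ = T₃; V₄ = V₃·(P₃/P₄) = 3.544 L.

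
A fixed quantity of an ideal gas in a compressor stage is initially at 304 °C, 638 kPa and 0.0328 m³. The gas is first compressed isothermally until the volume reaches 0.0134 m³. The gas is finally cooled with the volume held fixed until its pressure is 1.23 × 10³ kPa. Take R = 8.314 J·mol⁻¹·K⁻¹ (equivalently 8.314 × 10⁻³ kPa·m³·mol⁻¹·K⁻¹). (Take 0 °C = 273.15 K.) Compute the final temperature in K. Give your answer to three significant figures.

T₃ ≈ 455 K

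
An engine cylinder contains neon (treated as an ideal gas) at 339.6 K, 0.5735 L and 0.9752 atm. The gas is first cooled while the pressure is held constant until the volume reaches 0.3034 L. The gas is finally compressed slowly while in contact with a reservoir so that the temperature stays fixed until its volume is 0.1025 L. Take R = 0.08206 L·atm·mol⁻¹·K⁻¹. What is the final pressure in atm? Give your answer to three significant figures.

P₃ ≈ 2.89 atm

Isobaric, so V/T is constant: P₂ = P₁; T₂ = T₁·(V₂/V₁) = 179.7 K.
Isothermal, so P V is constant: T₃ = T₂; P₃ = P₂·(V₂/V₃) = 2.887 atm.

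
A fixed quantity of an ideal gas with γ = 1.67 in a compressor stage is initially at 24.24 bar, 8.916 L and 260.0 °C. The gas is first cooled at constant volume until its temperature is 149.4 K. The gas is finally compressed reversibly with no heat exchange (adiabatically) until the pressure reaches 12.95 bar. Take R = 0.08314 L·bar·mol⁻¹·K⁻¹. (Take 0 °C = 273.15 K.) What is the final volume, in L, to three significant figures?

V₃ ≈ 6.06 L

Convert: T₁ = 533.1 K.
V constant ⇒ P ∝ T: V₂ = V₁; P₂ = P₁·(T₂/T₁) = 6.793 bar.
Adiabatic (γ = 1.67), T V^(γ−1) and P V^γ constant: T₃ = T₂·(P₃/P₂)^((γ−1)/γ) = 193.5 K; V₃ = V₂·(P₂/P₃)^(1/γ) = 6.058 L.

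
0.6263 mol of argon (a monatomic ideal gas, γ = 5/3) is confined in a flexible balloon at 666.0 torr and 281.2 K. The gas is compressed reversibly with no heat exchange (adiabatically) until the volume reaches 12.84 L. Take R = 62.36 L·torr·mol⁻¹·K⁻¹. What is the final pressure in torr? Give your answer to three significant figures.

P₂ ≈ 1.01e+03 torr

From PV = nRT: V₁ = nRT₁/P₁ = 16.49 L.
Reversible adiabatic, γ = 5/3: T₂ = T₁·(V₁/V₂)^(γ−1) = 332.2 K; P₂ = P₁·(V₁/V₂)^γ = 1011 torr.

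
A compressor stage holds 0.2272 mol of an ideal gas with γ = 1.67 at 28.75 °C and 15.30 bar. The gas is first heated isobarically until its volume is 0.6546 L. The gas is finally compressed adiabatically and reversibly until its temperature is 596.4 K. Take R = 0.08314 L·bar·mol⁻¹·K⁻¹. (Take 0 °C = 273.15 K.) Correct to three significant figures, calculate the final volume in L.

Convert: T₁ = 301.9 K.
From PV = nRT: V₁ = nRT₁/P₁ = 0.3727 L.
P constant ⇒ V ∝ T: P₂ = P₁; T₂ = T₁·(V₂/V₁) = 530.2 K.
Adiabatic (γ = 1.67), T V^(γ−1) and P V^γ constant: P₃ = P₂·(T₃/T₂)^(γ/(γ−1)) = 20.51 bar; V₃ = V₂·(T₂/T₃)^(1/(γ−1)) = 0.5492 L.

V₃ ≈ 0.549 L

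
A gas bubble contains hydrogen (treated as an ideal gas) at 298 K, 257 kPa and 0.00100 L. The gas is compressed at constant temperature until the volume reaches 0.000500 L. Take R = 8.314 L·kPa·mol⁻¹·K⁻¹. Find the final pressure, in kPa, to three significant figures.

P₂ ≈ 514 kPa

T constant ⇒ Boyle's law P V = const: T₂ = T₁; P₂ = P₁·(V₁/V₂) = 514.0 kPa.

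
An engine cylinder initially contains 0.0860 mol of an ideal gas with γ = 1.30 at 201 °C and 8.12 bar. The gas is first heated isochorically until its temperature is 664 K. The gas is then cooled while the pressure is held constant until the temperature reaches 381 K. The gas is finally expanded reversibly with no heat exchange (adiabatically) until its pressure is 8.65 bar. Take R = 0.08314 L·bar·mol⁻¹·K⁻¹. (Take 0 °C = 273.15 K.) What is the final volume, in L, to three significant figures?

V₄ ≈ 0.296 L

Convert: T₁ = 474.1 K.
From PV = nRT: V₁ = nRT₁/P₁ = 0.4175 L.
Isochoric, so P/T is constant: V₂ = V₁; P₂ = P₁·(T₂/T₁) = 11.37 bar.
P constant ⇒ V ∝ T: P₃ = P₂; V₃ = V₂·(T₃/T₂) = 0.2396 L.
Reversible adiabatic, γ = 1.30: T₄ = T₃·(P₄/P₃)^((γ−1)/γ) = 357.7 K; V₄ = V₃·(P₃/P₄)^(1/γ) = 0.2957 L.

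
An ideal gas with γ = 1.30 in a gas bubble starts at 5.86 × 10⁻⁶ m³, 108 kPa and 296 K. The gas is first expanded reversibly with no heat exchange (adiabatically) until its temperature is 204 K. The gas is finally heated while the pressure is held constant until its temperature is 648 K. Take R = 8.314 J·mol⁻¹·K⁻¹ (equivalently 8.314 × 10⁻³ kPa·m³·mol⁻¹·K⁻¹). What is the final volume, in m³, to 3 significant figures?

V₃ ≈ 6.44e-05 m³

Adiabatic (γ = 1.30), T V^(γ−1) and P V^γ constant: P₂ = P₁·(T₂/T₁)^(γ/(γ−1)) = 21.52 kPa; V₂ = V₁·(T₁/T₂)^(1/(γ−1)) = 2.027e-05 m³.
P constant ⇒ V ∝ T: P₃ = P₂; V₃ = V₂·(T₃/T₂) = 6.437e-05 m³.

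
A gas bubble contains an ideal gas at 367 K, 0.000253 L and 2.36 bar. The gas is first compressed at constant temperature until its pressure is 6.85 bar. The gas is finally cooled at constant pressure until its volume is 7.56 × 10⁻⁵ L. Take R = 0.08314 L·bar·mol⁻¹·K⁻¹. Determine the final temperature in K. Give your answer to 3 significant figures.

T₃ ≈ 318 K

Isothermal, so P V is constant: T₂ = T₁; V₂ = V₁·(P₁/P₂) = 8.716e-05 L.
Isobaric, so V/T is constant: P₃ = P₂; T₃ = T₂·(V₃/V₂) = 318.3 K.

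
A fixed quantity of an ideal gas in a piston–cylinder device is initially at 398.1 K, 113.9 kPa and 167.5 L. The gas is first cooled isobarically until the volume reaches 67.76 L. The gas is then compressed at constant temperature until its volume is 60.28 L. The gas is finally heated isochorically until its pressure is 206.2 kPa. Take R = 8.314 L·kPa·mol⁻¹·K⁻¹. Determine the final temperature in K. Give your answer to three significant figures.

P constant ⇒ V ∝ T: P₂ = P₁; T₂ = T₁·(V₂/V₁) = 161.0 K.
T constant ⇒ Boyle's law P V = const: T₃ = T₂; P₃ = P₂·(V₂/V₃) = 128.0 kPa.
Isochoric, so P/T is constant: V₄ = V₃; T₄ = T₃·(P₄/P₃) = 259.4 K.

T₄ ≈ 259 K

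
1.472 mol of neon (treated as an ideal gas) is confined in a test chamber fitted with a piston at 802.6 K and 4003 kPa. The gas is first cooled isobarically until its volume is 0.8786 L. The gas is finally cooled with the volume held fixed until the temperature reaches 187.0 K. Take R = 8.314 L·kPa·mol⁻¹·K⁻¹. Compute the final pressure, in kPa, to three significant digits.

P₃ ≈ 2.60e+03 kPa

From PV = nRT: V₁ = nRT₁/P₁ = 2.454 L.
Isobaric, so V/T is constant: P₂ = P₁; T₂ = T₁·(V₂/V₁) = 287.4 K.
V constant ⇒ P ∝ T: V₃ = V₂; P₃ = P₂·(T₃/T₂) = 2605 kPa.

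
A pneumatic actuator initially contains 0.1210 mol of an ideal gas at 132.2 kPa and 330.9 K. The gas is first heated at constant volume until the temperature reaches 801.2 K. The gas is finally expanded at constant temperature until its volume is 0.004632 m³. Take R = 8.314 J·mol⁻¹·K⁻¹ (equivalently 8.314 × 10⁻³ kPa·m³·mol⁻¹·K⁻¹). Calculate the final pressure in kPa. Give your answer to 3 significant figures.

P₃ ≈ 174 kPa

From PV = nRT: V₁ = nRT₁/P₁ = 0.002518 m³.
V constant ⇒ P ∝ T: V₂ = V₁; P₂ = P₁·(T₂/T₁) = 320.1 kPa.
Isothermal, so P V is constant: T₃ = T₂; P₃ = P₂·(V₂/V₃) = 174.0 kPa.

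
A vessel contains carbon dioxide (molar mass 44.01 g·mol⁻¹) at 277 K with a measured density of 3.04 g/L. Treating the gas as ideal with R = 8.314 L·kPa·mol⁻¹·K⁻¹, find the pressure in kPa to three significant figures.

ρ = PM/(RT) ⇒ P = ρRT/M = (3.04 × 8.314 × 277.0) / 44.01

P ≈ 159 kPa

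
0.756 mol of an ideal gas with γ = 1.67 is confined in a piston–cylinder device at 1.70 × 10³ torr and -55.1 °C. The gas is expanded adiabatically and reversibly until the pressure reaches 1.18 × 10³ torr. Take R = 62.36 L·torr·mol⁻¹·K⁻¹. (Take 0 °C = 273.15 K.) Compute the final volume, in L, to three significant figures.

Convert: T₁ = 218.0 K.
From PV = nRT: V₁ = nRT₁/P₁ = 6.047 L.
Reversible adiabatic, γ = 1.67: T₂ = T₁·(P₂/P₁)^((γ−1)/γ) = 188.3 K; V₂ = V₁·(P₁/P₂)^(1/γ) = 7.525 L.

V₂ ≈ 7.52 L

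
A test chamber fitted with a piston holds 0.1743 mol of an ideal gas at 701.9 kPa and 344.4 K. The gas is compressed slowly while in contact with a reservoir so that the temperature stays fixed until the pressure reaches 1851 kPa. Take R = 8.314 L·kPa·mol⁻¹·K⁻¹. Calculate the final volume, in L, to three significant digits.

From PV = nRT: V₁ = nRT₁/P₁ = 0.7110 L.
T constant ⇒ Boyle's law P V = const: T₂ = T₁; V₂ = V₁·(P₁/P₂) = 0.2696 L.

V₂ ≈ 0.270 L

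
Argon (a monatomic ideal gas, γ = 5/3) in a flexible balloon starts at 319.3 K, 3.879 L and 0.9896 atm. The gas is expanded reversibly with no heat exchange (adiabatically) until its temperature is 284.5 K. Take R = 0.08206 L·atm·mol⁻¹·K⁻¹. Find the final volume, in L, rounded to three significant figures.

V₂ ≈ 4.61 L

Reversible adiabatic, γ = 5/3: P₂ = P₁·(T₂/T₁)^(γ/(γ−1)) = 0.7416 atm; V₂ = V₁·(T₁/T₂)^(1/(γ−1)) = 4.612 L.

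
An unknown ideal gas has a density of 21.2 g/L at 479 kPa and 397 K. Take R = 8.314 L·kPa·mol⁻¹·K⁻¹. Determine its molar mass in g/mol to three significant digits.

ρ = PM/(RT) ⇒ M = ρRT/P = (21.2 × 8.314 × 397.0) / 479

M ≈ 146 g/mol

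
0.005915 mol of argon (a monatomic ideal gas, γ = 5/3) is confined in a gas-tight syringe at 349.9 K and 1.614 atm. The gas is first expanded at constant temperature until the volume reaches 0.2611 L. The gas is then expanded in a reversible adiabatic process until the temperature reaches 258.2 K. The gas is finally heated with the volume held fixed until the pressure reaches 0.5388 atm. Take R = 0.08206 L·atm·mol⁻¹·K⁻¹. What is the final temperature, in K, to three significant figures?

T₄ ≈ 457 K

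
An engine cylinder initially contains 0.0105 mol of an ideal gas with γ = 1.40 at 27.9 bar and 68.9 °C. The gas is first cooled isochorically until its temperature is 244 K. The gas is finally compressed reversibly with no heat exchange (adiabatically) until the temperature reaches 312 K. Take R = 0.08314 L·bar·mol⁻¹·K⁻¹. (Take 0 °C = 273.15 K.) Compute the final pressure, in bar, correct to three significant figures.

Convert: T₁ = 342.0 K.
From PV = nRT: V₁ = nRT₁/P₁ = 0.01070 L.
V constant ⇒ P ∝ T: V₂ = V₁; P₂ = P₁·(T₂/T₁) = 19.90 bar.
Adiabatic (γ = 1.40), T V^(γ−1) and P V^γ constant: P₃ = P₂·(T₃/T₂)^(γ/(γ−1)) = 47.05 bar; V₃ = V₂·(T₂/T₃)^(1/(γ−1)) = 0.005789 L.

P₃ ≈ 47.1 bar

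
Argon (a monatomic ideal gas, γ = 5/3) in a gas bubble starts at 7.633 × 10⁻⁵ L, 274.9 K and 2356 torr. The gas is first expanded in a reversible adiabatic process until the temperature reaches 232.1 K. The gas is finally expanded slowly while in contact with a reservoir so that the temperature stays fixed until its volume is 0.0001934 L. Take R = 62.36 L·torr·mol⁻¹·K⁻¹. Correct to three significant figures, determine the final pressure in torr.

P₃ ≈ 785 torr

Adiabatic (γ = 5/3), T V^(γ−1) and P V^γ constant: P₂ = P₁·(T₂/T₁)^(γ/(γ−1)) = 1543 torr; V₂ = V₁·(T₁/T₂)^(1/(γ−1)) = 9.839e-05 L.
Isothermal, so P V is constant: T₃ = T₂; P₃ = P₂·(V₂/V₃) = 785.1 torr.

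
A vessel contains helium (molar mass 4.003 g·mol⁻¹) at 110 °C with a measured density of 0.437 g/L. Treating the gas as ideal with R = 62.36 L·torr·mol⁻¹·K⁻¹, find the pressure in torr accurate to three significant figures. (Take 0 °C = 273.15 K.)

P ≈ 2.61e+03 torr

ρ = PM/(RT) ⇒ P = ρRT/M = (0.437 × 62.36 × 383.1) / 4.003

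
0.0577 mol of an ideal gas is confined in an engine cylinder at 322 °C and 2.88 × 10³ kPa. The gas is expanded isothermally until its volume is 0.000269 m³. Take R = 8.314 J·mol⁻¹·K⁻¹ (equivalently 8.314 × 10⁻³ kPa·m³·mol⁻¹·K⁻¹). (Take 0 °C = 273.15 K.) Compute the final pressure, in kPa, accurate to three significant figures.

P₂ ≈ 1.06e+03 kPa

Convert: T₁ = 595.1 K.
From PV = nRT: V₁ = nRT₁/P₁ = 9.913e-05 m³.
Isothermal, so P V is constant: T₂ = T₁; P₂ = P₁·(V₁/V₂) = 1061 kPa.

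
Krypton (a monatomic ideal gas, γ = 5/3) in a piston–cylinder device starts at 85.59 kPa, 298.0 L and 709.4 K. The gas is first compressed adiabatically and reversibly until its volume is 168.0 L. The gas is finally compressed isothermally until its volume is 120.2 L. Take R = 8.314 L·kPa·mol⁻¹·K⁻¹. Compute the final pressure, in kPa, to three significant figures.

Adiabatic (γ = 5/3), T V^(γ−1) and P V^γ constant: T₂ = T₁·(V₁/V₂)^(γ−1) = 1040 K; P₂ = P₁·(V₁/V₂)^γ = 222.5 kPa.
T constant ⇒ Boyle's law P V = const: T₃ = T₂; P₃ = P₂·(V₂/V₃) = 310.9 kPa.

P₃ ≈ 311 kPa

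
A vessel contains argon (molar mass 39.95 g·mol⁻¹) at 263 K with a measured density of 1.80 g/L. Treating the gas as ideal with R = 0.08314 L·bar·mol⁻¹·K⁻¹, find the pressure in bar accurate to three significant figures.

ρ = PM/(RT) ⇒ P = ρRT/M = (1.80 × 0.08314 × 263.0) / 39.95

P ≈ 0.985 bar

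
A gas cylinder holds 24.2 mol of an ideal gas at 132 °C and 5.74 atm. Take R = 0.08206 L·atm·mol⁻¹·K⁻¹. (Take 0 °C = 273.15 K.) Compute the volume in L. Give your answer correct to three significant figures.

V ≈ 140 L

Convert: T = 405.15 K.
PV = nRT ⇒ V = nRT/P = (24.2 × 0.08206 × 405.15) / 5.74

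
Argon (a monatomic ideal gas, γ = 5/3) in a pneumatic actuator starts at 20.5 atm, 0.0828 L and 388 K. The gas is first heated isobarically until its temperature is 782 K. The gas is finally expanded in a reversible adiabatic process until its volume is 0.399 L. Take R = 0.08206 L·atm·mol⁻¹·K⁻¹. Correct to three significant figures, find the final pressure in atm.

Isobaric, so V/T is constant: P₂ = P₁; V₂ = V₁·(T₂/T₁) = 0.1669 L.
Reversible adiabatic, γ = 5/3: T₃ = T₂·(V₂/V₃)^(γ−1) = 437.3 K; P₃ = P₂·(V₂/V₃)^γ = 4.795 atm.

P₃ ≈ 4.80 atm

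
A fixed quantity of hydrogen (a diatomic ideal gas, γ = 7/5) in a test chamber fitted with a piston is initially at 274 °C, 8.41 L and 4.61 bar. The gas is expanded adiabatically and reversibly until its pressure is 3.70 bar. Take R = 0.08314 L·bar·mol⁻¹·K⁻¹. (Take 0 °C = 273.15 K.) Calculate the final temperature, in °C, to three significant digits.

T₂ ≈ 241 °C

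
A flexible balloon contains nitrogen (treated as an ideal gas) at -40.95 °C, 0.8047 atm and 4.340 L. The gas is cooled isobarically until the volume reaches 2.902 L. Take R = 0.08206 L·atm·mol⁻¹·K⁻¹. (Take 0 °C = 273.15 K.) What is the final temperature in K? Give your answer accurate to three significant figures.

T₂ ≈ 155 K

Convert: T₁ = 232.2 K.
Isobaric, so V/T is constant: P₂ = P₁; T₂ = T₁·(V₂/V₁) = 155.3 K.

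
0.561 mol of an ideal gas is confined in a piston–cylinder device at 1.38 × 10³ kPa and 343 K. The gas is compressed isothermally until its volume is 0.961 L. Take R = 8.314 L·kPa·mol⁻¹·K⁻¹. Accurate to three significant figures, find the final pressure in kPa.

P₂ ≈ 1.66e+03 kPa

From PV = nRT: V₁ = nRT₁/P₁ = 1.159 L.
T constant ⇒ Boyle's law P V = const: T₂ = T₁; P₂ = P₁·(V₁/V₂) = 1665 kPa.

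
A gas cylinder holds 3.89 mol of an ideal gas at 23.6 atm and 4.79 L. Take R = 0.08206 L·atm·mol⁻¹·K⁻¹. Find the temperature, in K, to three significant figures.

T ≈ 354 K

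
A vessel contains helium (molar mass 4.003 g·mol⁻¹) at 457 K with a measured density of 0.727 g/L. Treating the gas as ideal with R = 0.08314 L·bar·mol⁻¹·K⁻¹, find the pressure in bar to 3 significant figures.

P ≈ 6.90 bar

ρ = PM/(RT) ⇒ P = ρRT/M = (0.727 × 0.08314 × 457.0) / 4.003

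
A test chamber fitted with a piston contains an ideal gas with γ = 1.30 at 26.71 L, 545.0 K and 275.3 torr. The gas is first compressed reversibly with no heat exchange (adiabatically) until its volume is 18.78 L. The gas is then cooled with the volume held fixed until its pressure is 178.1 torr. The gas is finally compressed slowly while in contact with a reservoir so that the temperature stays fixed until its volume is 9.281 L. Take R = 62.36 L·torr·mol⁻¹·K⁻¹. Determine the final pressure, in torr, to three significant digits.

Adiabatic (γ = 1.30), T V^(γ−1) and P V^γ constant: T₂ = T₁·(V₁/V₂)^(γ−1) = 605.7 K; P₂ = P₁·(V₁/V₂)^γ = 435.2 torr.
V constant ⇒ P ∝ T: V₃ = V₂; T₃ = T₂·(P₃/P₂) = 247.9 K.
T constant ⇒ Boyle's law P V = const: T₄ = T₃; P₄ = P₃·(V₃/V₄) = 360.4 torr.

P₄ ≈ 360 torr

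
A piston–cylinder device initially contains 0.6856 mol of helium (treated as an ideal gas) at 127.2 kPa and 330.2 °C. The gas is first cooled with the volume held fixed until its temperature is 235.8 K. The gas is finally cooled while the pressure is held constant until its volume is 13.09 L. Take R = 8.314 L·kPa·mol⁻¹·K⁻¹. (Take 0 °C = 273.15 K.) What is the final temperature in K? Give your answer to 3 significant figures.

Convert: T₁ = 603.3 K.
From PV = nRT: V₁ = nRT₁/P₁ = 27.04 L.
Isochoric, so P/T is constant: V₂ = V₁; P₂ = P₁·(T₂/T₁) = 49.71 kPa.
Isobaric, so V/T is constant: P₃ = P₂; T₃ = T₂·(V₃/V₂) = 114.2 K.

T₃ ≈ 114 K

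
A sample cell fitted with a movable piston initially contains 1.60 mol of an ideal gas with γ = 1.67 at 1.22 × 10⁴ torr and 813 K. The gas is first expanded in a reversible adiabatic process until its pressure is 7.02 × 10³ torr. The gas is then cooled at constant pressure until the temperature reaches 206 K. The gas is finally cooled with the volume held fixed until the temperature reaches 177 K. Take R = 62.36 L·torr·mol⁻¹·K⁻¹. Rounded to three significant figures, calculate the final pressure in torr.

From PV = nRT: V₁ = nRT₁/P₁ = 6.649 L.
Adiabatic (γ = 1.67), T V^(γ−1) and P V^γ constant: T₂ = T₁·(P₂/P₁)^((γ−1)/γ) = 651.3 K; V₂ = V₁·(P₁/P₂)^(1/γ) = 9.257 L.
P constant ⇒ V ∝ T: P₃ = P₂; V₃ = V₂·(T₃/T₂) = 2.928 L.
V constant ⇒ P ∝ T: V₄ = V₃; P₄ = P₃·(T₄/T₃) = 6032 torr.

P₄ ≈ 6.03e+03 torr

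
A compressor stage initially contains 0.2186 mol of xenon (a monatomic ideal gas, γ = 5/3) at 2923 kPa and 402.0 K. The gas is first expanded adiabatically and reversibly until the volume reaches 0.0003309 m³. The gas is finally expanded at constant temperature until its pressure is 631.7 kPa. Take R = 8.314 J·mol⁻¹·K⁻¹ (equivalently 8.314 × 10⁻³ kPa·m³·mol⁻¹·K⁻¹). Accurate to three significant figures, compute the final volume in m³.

V₃ ≈ 0.000959 m³

From PV = nRT: V₁ = nRT₁/P₁ = 0.0002500 m³.
Adiabatic (γ = 5/3), T V^(γ−1) and P V^γ constant: T₂ = T₁·(V₁/V₂)^(γ−1) = 333.4 K; P₂ = P₁·(V₁/V₂)^γ = 1831 kPa.
T constant ⇒ Boyle's law P V = const: T₃ = T₂; V₃ = V₂·(P₂/P₃) = 0.0009593 m³.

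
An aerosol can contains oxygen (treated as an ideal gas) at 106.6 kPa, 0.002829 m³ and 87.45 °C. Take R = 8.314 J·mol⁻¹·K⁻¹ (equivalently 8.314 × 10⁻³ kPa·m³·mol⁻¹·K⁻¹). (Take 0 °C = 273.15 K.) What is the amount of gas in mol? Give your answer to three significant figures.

Convert: T = 360.60 K.
PV = nRT ⇒ n = PV/(RT) = (106.6 × 0.002829) / (8.314 × 10⁻³ × 360.60)

n ≈ 0.101 mol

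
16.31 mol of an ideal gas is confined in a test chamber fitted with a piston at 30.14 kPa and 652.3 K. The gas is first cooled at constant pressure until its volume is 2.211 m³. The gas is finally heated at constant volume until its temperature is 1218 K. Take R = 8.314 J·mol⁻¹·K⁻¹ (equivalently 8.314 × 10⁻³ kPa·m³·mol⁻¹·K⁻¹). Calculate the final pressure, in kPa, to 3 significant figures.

P₃ ≈ 74.7 kPa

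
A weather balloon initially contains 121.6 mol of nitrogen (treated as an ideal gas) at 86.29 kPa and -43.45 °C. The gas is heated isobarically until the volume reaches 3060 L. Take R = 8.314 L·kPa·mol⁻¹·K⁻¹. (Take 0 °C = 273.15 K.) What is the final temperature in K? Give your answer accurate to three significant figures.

T₂ ≈ 261 K

Convert: T₁ = 229.7 K.
From PV = nRT: V₁ = nRT₁/P₁ = 2691 L.
P constant ⇒ V ∝ T: P₂ = P₁; T₂ = T₁·(V₂/V₁) = 261.2 K.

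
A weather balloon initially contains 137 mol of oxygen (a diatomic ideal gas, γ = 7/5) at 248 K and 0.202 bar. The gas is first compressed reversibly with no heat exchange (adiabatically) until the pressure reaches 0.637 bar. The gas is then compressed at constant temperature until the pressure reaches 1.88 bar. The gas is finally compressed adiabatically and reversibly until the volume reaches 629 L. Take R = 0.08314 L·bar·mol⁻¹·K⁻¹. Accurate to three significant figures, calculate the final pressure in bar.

P₄ ≈ 10.1 bar

From PV = nRT: V₁ = nRT₁/P₁ = 1.398e+04 L.
Adiabatic (γ = 7/5), T V^(γ−1) and P V^γ constant: T₂ = T₁·(P₂/P₁)^((γ−1)/γ) = 344.3 K; V₂ = V₁·(P₁/P₂)^(1/γ) = 6157 L.
Isothermal, so P V is constant: T₃ = T₂; V₃ = V₂·(P₂/P₃) = 2086 L.
Reversible adiabatic, γ = 7/5: T₄ = T₃·(V₃/V₄)^(γ−1) = 556.2 K; P₄ = P₃·(V₃/V₄)^γ = 10.07 bar.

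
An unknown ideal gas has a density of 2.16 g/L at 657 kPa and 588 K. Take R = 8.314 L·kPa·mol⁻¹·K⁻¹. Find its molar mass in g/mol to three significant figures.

M ≈ 16.1 g/mol

ρ = PM/(RT) ⇒ M = ρRT/P = (2.16 × 8.314 × 588.0) / 657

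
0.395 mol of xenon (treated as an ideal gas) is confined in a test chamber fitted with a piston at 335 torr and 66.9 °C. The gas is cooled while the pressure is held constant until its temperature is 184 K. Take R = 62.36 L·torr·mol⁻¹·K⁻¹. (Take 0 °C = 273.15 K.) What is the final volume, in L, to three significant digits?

Convert: T₁ = 340.0 K.
From PV = nRT: V₁ = nRT₁/P₁ = 25.00 L.
P constant ⇒ V ∝ T: P₂ = P₁; V₂ = V₁·(T₂/T₁) = 13.53 L.

V₂ ≈ 13.5 L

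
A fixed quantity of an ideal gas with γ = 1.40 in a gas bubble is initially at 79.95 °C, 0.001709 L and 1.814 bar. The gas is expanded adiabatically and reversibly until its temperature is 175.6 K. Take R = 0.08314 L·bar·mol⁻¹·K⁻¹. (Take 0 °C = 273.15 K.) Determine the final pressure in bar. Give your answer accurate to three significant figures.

P₂ ≈ 0.157 bar

Convert: T₁ = 353.1 K.
Reversible adiabatic, γ = 1.40: P₂ = P₁·(T₂/T₁)^(γ/(γ−1)) = 0.1573 bar; V₂ = V₁·(T₁/T₂)^(1/(γ−1)) = 0.009799 L.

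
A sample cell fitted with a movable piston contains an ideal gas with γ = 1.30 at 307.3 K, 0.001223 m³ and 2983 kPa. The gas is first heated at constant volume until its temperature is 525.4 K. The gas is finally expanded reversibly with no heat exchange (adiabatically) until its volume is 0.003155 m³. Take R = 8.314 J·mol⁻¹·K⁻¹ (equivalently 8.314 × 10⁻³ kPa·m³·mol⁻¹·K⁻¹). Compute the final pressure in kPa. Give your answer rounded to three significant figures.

P₃ ≈ 1.49e+03 kPa

Isochoric, so P/T is constant: V₂ = V₁; P₂ = P₁·(T₂/T₁) = 5100 kPa.
Adiabatic (γ = 1.30), T V^(γ−1) and P V^γ constant: T₃ = T₂·(V₂/V₃)^(γ−1) = 395.4 K; P₃ = P₂·(V₂/V₃)^γ = 1488 kPa.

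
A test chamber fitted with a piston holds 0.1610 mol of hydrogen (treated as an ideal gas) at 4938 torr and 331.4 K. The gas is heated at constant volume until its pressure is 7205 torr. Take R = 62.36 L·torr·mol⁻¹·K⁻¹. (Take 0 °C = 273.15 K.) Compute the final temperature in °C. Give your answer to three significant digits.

From PV = nRT: V₁ = nRT₁/P₁ = 0.6738 L.
Isochoric, so P/T is constant: V₂ = V₁; T₂ = T₁·(P₂/P₁) = 483.5 K.

T₂ ≈ 210 °C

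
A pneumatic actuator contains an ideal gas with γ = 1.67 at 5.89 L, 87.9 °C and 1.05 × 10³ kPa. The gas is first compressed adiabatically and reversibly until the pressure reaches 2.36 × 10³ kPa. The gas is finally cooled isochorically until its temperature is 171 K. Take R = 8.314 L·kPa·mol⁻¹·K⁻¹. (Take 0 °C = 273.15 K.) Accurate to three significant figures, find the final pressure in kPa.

P₃ ≈ 808 kPa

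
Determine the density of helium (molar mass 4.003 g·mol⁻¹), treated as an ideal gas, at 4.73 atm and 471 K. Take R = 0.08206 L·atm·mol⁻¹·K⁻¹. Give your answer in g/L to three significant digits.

ρ ≈ 0.490 g/L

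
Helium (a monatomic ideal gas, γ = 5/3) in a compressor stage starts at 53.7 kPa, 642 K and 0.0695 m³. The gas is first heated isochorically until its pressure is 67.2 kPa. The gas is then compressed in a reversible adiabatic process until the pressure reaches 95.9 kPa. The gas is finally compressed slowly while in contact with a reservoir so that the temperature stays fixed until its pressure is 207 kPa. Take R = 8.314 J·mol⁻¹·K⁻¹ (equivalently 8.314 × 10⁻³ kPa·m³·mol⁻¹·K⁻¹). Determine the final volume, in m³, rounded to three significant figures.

V₄ ≈ 0.0260 m³

Isochoric, so P/T is constant: V₂ = V₁; T₂ = T₁·(P₂/P₁) = 803.4 K.
Adiabatic (γ = 5/3), T V^(γ−1) and P V^γ constant: T₃ = T₂·(P₃/P₂)^((γ−1)/γ) = 926.2 K; V₃ = V₂·(P₂/P₃)^(1/γ) = 0.05615 m³.
Isothermal, so P V is constant: T₄ = T₃; V₄ = V₃·(P₃/P₄) = 0.02601 m³.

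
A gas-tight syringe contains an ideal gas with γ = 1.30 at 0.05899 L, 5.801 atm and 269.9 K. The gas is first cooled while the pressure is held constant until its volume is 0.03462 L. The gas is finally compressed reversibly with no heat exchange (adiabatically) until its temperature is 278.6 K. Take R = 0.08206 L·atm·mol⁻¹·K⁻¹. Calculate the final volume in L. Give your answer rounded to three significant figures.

Isobaric, so V/T is constant: P₂ = P₁; T₂ = T₁·(V₂/V₁) = 158.4 K.
Adiabatic (γ = 1.30), T V^(γ−1) and P V^γ constant: P₃ = P₂·(T₃/T₂)^(γ/(γ−1)) = 67.01 atm; V₃ = V₂·(T₂/T₃)^(1/(γ−1)) = 0.005271 L.

V₃ ≈ 0.00527 L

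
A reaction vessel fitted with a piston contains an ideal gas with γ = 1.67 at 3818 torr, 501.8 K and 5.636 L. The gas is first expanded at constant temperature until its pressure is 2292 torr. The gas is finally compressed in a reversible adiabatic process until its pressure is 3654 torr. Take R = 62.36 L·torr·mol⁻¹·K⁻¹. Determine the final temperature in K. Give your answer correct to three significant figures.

T₃ ≈ 605 K

Isothermal, so P V is constant: T₂ = T₁; V₂ = V₁·(P₁/P₂) = 9.388 L.
Adiabatic (γ = 1.67), T V^(γ−1) and P V^γ constant: T₃ = T₂·(P₃/P₂)^((γ−1)/γ) = 605.1 K; V₃ = V₂·(P₂/P₃)^(1/γ) = 7.101 L.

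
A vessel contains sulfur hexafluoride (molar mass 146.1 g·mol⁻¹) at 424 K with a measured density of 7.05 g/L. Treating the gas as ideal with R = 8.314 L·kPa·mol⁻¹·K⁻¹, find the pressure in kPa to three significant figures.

P ≈ 170 kPa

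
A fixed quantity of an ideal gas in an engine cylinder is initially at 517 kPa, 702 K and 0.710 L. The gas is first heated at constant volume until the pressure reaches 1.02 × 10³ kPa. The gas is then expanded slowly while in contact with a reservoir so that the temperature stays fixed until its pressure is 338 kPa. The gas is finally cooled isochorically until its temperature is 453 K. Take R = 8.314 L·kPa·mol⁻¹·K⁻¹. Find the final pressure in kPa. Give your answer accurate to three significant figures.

V constant ⇒ P ∝ T: V₂ = V₁; T₂ = T₁·(P₂/P₁) = 1385 K.
T constant ⇒ Boyle's law P V = const: T₃ = T₂; V₃ = V₂·(P₂/P₃) = 2.143 L.
V constant ⇒ P ∝ T: V₄ = V₃; P₄ = P₃·(T₄/T₃) = 110.6 kPa.

P₄ ≈ 111 kPa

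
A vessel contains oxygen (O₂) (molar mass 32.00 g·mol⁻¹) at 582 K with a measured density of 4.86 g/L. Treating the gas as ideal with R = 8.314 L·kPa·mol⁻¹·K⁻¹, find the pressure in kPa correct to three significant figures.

P ≈ 735 kPa

ρ = PM/(RT) ⇒ P = ρRT/M = (4.86 × 8.314 × 582.0) / 32.00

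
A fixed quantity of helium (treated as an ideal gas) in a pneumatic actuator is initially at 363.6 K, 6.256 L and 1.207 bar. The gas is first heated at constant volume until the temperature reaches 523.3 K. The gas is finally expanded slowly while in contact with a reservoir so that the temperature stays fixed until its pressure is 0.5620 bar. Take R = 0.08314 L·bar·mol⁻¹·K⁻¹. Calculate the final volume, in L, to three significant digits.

V₃ ≈ 19.3 L

Isochoric, so P/T is constant: V₂ = V₁; P₂ = P₁·(T₂/T₁) = 1.737 bar.
T constant ⇒ Boyle's law P V = const: T₃ = T₂; V₃ = V₂·(P₂/P₃) = 19.34 L.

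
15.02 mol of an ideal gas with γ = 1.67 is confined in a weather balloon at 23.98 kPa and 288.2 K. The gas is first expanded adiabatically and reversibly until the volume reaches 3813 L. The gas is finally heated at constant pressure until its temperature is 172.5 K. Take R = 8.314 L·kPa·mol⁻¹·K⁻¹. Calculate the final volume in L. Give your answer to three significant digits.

V₃ ≈ 4.26e+03 L

From PV = nRT: V₁ = nRT₁/P₁ = 1501 L.
Adiabatic (γ = 1.67), T V^(γ−1) and P V^γ constant: T₂ = T₁·(V₁/V₂)^(γ−1) = 154.3 K; P₂ = P₁·(V₁/V₂)^γ = 5.054 kPa.
Isobaric, so V/T is constant: P₃ = P₂; V₃ = V₂·(T₃/T₂) = 4263 L.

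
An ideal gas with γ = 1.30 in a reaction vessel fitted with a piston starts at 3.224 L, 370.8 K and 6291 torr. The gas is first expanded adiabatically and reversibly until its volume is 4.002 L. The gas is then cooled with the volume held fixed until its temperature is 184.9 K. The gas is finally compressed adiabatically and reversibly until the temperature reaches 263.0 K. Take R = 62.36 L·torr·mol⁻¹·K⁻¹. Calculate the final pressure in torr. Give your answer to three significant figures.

P₄ ≈ 1.16e+04 torr

Adiabatic (γ = 1.30), T V^(γ−1) and P V^γ constant: T₂ = T₁·(V₁/V₂)^(γ−1) = 347.5 K; P₂ = P₁·(V₁/V₂)^γ = 4750 torr.
Isochoric, so P/T is constant: V₃ = V₂; P₃ = P₂·(T₃/T₂) = 2527 torr.
Reversible adiabatic, γ = 1.30: P₄ = P₃·(T₄/T₃)^(γ/(γ−1)) = 1.163e+04 torr; V₄ = V₃·(T₃/T₄)^(1/(γ−1)) = 1.237 L.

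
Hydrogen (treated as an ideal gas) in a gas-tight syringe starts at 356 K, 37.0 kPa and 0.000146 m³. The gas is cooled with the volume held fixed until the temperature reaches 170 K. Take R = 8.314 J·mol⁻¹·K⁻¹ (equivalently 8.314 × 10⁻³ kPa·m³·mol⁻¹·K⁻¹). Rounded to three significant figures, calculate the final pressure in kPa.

V constant ⇒ P ∝ T: V₂ = V₁; P₂ = P₁·(T₂/T₁) = 17.67 kPa.

P₂ ≈ 17.7 kPa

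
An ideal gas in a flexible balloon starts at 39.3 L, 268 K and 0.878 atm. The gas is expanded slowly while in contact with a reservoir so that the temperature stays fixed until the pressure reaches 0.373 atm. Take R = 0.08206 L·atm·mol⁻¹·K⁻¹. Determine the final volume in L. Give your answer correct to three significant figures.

V₂ ≈ 92.5 L

Isothermal, so P V is constant: T₂ = T₁; V₂ = V₁·(P₁/P₂) = 92.51 L.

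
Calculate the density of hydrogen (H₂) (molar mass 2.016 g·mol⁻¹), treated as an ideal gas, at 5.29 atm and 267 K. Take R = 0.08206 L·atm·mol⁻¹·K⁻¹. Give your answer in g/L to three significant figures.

ρ = PM/(RT) = (5.29 × 2.016) / (0.08206 × 267.0)

ρ ≈ 0.487 g/L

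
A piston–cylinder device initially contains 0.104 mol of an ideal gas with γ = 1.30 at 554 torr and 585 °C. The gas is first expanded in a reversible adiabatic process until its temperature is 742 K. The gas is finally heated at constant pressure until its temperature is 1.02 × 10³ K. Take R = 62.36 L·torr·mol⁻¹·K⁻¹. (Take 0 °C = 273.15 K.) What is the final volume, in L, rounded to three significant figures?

V₃ ≈ 22.4 L

Convert: T₁ = 858.1 K.
From PV = nRT: V₁ = nRT₁/P₁ = 10.05 L.
Adiabatic (γ = 1.30), T V^(γ−1) and P V^γ constant: P₂ = P₁·(T₂/T₁)^(γ/(γ−1)) = 295.0 torr; V₂ = V₁·(T₁/T₂)^(1/(γ−1)) = 16.31 L.
P constant ⇒ V ∝ T: P₃ = P₂; V₃ = V₂·(T₃/T₂) = 22.42 L.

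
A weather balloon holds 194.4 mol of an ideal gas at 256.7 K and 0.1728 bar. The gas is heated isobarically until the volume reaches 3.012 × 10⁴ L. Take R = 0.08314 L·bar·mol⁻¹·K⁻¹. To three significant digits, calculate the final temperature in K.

From PV = nRT: V₁ = nRT₁/P₁ = 2.401e+04 L.
P constant ⇒ V ∝ T: P₂ = P₁; T₂ = T₁·(V₂/V₁) = 322.0 K.

T₂ ≈ 322 K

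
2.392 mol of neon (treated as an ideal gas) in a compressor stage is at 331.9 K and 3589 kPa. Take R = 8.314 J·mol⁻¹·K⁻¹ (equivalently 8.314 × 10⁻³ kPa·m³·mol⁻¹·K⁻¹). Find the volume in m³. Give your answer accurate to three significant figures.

PV = nRT ⇒ V = nRT/P = (2.392 × 8.314 × 10⁻³ × 331.9) / 3589

V ≈ 0.00184 m³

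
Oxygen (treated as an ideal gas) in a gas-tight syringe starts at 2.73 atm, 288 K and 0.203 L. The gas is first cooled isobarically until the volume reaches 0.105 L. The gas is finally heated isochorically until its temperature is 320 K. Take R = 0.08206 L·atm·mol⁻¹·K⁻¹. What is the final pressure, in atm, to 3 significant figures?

P₃ ≈ 5.86 atm

P constant ⇒ V ∝ T: P₂ = P₁; T₂ = T₁·(V₂/V₁) = 149.0 K.
Isochoric, so P/T is constant: V₃ = V₂; P₃ = P₂·(T₃/T₂) = 5.864 atm.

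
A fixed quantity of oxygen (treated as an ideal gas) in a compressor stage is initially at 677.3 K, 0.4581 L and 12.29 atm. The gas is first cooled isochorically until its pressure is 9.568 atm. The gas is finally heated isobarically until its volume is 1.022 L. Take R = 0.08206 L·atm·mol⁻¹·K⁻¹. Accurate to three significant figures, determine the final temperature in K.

T₃ ≈ 1.18e+03 K

Isochoric, so P/T is constant: V₂ = V₁; T₂ = T₁·(P₂/P₁) = 527.3 K.
P constant ⇒ V ∝ T: P₃ = P₂; T₃ = T₂·(V₃/V₂) = 1176 K.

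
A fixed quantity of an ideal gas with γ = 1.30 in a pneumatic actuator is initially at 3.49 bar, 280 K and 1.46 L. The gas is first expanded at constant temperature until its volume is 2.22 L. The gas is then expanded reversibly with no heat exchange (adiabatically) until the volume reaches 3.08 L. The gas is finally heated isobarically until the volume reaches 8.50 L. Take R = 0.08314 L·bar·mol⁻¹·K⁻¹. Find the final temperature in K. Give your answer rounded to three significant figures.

Isothermal, so P V is constant: T₂ = T₁; P₂ = P₁·(V₁/V₂) = 2.295 bar.
Reversible adiabatic, γ = 1.30: T₃ = T₂·(V₂/V₃)^(γ−1) = 253.8 K; P₃ = P₂·(V₂/V₃)^γ = 1.500 bar.
Isobaric, so V/T is constant: P₄ = P₃; T₄ = T₃·(V₄/V₃) = 700.4 K.

T₄ ≈ 700 K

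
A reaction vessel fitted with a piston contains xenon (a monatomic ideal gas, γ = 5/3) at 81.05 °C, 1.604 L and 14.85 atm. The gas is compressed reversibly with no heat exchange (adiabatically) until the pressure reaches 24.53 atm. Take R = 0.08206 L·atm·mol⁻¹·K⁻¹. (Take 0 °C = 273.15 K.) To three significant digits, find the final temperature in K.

T₂ ≈ 433 K

Convert: T₁ = 354.2 K.
Adiabatic (γ = 5/3), T V^(γ−1) and P V^γ constant: T₂ = T₁·(P₂/P₁)^((γ−1)/γ) = 432.9 K; V₂ = V₁·(P₁/P₂)^(1/γ) = 1.187 L.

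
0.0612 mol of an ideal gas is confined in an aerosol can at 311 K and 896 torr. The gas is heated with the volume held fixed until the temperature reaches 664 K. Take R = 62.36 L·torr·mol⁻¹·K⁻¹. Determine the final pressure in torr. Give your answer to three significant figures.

From PV = nRT: V₁ = nRT₁/P₁ = 1.325 L.
V constant ⇒ P ∝ T: V₂ = V₁; P₂ = P₁·(T₂/T₁) = 1913 torr.

P₂ ≈ 1.91e+03 torr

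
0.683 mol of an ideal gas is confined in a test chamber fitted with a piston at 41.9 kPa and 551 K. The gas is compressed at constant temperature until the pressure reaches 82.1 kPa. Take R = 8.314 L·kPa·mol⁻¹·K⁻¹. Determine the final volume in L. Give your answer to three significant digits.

V₂ ≈ 38.1 L

From PV = nRT: V₁ = nRT₁/P₁ = 74.67 L.
T constant ⇒ Boyle's law P V = const: T₂ = T₁; V₂ = V₁·(P₁/P₂) = 38.11 L.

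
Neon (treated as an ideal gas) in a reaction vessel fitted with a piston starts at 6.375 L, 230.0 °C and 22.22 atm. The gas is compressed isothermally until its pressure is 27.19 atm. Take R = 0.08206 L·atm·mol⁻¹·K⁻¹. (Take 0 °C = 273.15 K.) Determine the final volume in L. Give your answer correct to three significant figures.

V₂ ≈ 5.21 L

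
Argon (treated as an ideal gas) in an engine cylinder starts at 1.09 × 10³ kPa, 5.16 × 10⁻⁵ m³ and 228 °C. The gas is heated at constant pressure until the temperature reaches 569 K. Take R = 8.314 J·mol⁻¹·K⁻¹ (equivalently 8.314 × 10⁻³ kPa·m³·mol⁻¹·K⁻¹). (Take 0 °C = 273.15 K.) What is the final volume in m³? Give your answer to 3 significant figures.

Convert: T₁ = 501.1 K.
Isobaric, so V/T is constant: P₂ = P₁; V₂ = V₁·(T₂/T₁) = 5.859e-05 m³.

V₂ ≈ 5.86e-05 m³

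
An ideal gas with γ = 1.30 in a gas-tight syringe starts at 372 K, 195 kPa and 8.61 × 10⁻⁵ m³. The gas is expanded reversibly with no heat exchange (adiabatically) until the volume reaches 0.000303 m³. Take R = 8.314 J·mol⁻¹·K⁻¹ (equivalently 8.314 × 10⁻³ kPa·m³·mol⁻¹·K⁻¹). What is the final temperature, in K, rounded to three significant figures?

Adiabatic (γ = 1.30), T V^(γ−1) and P V^γ constant: T₂ = T₁·(V₁/V₂)^(γ−1) = 255.0 K; P₂ = P₁·(V₁/V₂)^γ = 37.99 kPa.

T₂ ≈ 255 K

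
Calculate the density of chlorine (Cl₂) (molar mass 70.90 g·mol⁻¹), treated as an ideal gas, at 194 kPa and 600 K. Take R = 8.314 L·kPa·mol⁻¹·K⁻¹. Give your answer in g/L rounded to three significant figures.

ρ ≈ 2.76 g/L

ρ = PM/(RT) = (194 × 70.90) / (8.314 × 600.0)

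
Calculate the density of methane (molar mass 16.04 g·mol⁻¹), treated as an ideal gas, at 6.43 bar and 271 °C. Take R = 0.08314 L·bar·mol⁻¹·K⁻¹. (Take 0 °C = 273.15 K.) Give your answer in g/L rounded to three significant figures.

ρ ≈ 2.28 g/L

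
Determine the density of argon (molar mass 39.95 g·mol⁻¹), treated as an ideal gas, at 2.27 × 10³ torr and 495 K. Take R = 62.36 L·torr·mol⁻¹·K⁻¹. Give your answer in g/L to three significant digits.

ρ ≈ 2.94 g/L

ρ = PM/(RT) = (2.27e+03 × 39.95) / (62.36 × 495.0)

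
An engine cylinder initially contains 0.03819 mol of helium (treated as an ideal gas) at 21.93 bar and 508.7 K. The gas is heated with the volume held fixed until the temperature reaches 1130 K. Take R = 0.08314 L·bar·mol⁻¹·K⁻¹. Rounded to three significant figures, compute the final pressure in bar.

P₂ ≈ 48.7 bar

From PV = nRT: V₁ = nRT₁/P₁ = 0.07365 L.
Isochoric, so P/T is constant: V₂ = V₁; P₂ = P₁·(T₂/T₁) = 48.71 bar.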